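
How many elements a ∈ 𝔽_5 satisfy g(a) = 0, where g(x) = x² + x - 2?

2

Evaluate at each of the 5 elements of 𝔽_5:
g(0) = 3; g(1) = 0 → root; g(2) = 4; g(3) = 0 → root; g(4) = 3.
Roots: {1, 3}.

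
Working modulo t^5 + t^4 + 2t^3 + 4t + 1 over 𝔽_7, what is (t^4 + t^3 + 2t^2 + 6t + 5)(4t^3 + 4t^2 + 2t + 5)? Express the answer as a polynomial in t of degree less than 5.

t^4 + 5t^3 + t^2 + 2

Multiply in 𝔽_7[t]: (t^4 + t^3 + 2t^2 + 6t + 5)·(4t^3 + 4t^2 + 2t + 5) = 4t^7 + t^6 + 4t^4 + 4t^3 + 5t + 4.
Reduce using t^5 ≡ 6t^4 + 5t^3 + 3t + 6 (mod t^5 + t^4 + 2t^3 + 4t + 1).
Reduced: t^4 + 5t^3 + t^2 + 2.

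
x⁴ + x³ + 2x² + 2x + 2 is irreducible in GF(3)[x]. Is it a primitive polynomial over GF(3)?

Yes

Write f(x) = x⁴ + x³ + 2x² + 2x + 2.
|GF(3^4)^×| = 3^4 − 1 = 80. Prime factorization: 80 = 2^4·5.
f is primitive ⇔ x has order 80 in GF(3)[x]/(f), i.e. x^(80/q) ≠ 1 for each prime q | 80.
x^(40) mod f = 2.
x^(16) mod f = x² + x.
None equal 1, so x has full order 80; f is primitive.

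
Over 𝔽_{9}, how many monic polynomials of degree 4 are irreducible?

x^(9^4) − x is the product of all monic irreducibles of degree dividing 4; Möbius inversion gives N = (1/4) Σ μ(4/d)·9^d.
Divisors of 4: 1, 2, 4; μ(4/d) for each: 0, -1, 1.
Σ = − 9^2 + 9^4 = 6480.
N = 6480/4 = 1620.

1620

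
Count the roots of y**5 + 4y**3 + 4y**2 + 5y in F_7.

2

Write P(y) = y**5 + 4y**3 + 4y**2 + 5y.
Evaluate at each of the 7 elements of F_7:
P(0) = 0 → root; P(1) = 0 → root; P(2) = 6; P(3) = 3; P(4) = 6; P(5) = 5; P(6) = 1.
Roots: {0, 1}.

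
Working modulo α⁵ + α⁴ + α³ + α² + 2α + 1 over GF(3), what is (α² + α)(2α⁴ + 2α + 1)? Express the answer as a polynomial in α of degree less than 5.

Multiply in GF(3)[α]: (α² + α)·(2α⁴ + 2α + 1) = 2α⁶ + 2α⁵ + 2α³ + α.
Reduce using α⁵ ≡ 2α⁴ + 2α³ + 2α² + α + 2 (mod α⁵ + α⁴ + α³ + α² + 2α + 1).
Reduced: α⁴ + 2α² + 2α.

α^4 + 2α^2 + 2α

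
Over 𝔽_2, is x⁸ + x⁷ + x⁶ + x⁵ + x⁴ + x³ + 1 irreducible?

Yes

Write P(x) = x⁸ + x⁷ + x⁶ + x⁵ + x⁴ + x³ + 1.
Check for roots in 𝔽_2: P(0) = 1; P(1) = 1.
No roots, so no linear factors.
Monic irreducibles of degree 2 over GF(2): x² + x + 1.
None of them divide P (all give nonzero remainder).
Monic irreducibles of degree 3 over GF(2): x³ + x + 1, x³ + x² + 1.
None of them divide P (all give nonzero remainder).
Monic irreducibles of degree 4 over GF(2): x⁴ + x + 1, x⁴ + x³ + 1, x⁴ + x³ + x² + x + 1.
None of them divide P (all give nonzero remainder).
No irreducible factor of degree ≤ 4 exists, so P is irreducible over GF(2).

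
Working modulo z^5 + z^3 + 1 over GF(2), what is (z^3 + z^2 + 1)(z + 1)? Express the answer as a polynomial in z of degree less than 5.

z^4 + z^2 + z + 1

Multiply in GF(2)[z]: (z^3 + z^2 + 1)·(z + 1) = z^4 + z^2 + z + 1.
Reduced: z^4 + z^2 + z + 1.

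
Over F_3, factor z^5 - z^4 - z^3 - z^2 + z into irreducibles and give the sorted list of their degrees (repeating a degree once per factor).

1, 1, 1, 2

Write g(z) = z^5 - z^4 - z^3 - z^2 + z.
Roots in F_3: g(0) = 0 → root; g(1) = 2; g(2) = 0 → root.
Linear factors from roots: (z), (z + 1).
Complete factorization: g(z) = (z)·(z + 1)^2·(z^2 + 1).
Factor degrees with multiplicity: 1 + 1 + 1 + 2 = 5.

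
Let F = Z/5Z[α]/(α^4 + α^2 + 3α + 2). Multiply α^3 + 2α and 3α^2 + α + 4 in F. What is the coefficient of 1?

3

Multiply in Z/5Z[α]: (α^3 + 2α)·(3α^2 + α + 4) = 3α^5 + α^4 + 2α^2 + 3α.
Reduce using α^4 ≡ 4α^2 + 2α + 3 (mod α^4 + α^2 + 3α + 2).
Reduced: 2α^3 + 2α^2 + 4α + 3.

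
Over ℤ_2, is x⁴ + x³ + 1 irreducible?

Yes

Write P(x) = x⁴ + x³ + 1.
Check for roots in ℤ_2: P(0) = 1; P(1) = 1.
No roots, so no linear factors.
Monic irreducibles of degree 2 over GF(2): x² + x + 1.
None of them divide P (all give nonzero remainder).
No irreducible factor of degree ≤ 2 exists, so P is irreducible over GF(2).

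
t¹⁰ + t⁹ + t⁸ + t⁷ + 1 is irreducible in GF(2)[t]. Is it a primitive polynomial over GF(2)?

No

Write f(t) = t¹⁰ + t⁹ + t⁸ + t⁷ + 1.
|GF(2^10)^×| = 2^10 − 1 = 1023. Prime factorization: 1023 = 3·11·31.
f is primitive ⇔ t has order 1023 in GF(2)[t]/(f), i.e. t^(1023/q) ≠ 1 for each prime q | 1023.
t^(341) mod f = 1
t^(93) mod f = t⁹ + t⁶ + t.
t^(33) mod f = t⁶ + t⁵ + t³ + t + 1.
Since t^(341) = 1, the order of t divides 341 < 1023; not primitive.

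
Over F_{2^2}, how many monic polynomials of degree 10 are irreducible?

x^(4^10) − x is the product of all monic irreducibles of degree dividing 10; Möbius inversion gives N = (1/10) Σ μ(10/d)·4^d.
Divisors of 10: 1, 2, 5, 10; μ(10/d) for each: 1, -1, -1, 1.
Σ = 4^1 − 4^2 − 4^5 + 4^10 = 1047540.
N = 1047540/10 = 104754.

104754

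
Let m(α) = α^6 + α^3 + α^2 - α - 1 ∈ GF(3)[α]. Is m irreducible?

Yes

Check for roots in GF(3): m(0) = 2; m(1) = 1; m(2) = 1.
No roots, so no linear factors.
Monic irreducibles of degree 2 over GF(3): α^2 + 1, α^2 + α - 1, α^2 - α - 1.
None of them divide m (all give nonzero remainder).
Degree-3 irreducible divisors: test the 8 monic irreducibles of degree 3 over GF(3).
None of them divide m (all give nonzero remainder).
No irreducible factor of degree ≤ 3 exists, so m is irreducible over GF(3).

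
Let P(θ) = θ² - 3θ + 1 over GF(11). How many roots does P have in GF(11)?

2

Evaluate at each of the 11 elements of GF(11):
P(0) = 1; P(1) = 10; P(2) = 10; P(3) = 1; P(4) = 5; P(5) = 0 → root; P(6) = 8; P(7) = 7; P(8) = 8; P(9) = 0 → root; P(10) = 5.
Roots: {5, 9}.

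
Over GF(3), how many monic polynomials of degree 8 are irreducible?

810

By the necklace-counting formula, N_3(8) = (1/8) Σ_{d|8} μ(8/d)·3^d.
Divisors of 8: 1, 2, 4, 8; μ(8/d) for each: 0, 0, -1, 1.
Σ = − 3^4 + 3^8 = 6480.
N = 6480/8 = 810.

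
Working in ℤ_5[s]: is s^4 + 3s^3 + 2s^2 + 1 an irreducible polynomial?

Write f(s) = s^4 + 3s^3 + 2s^2 + 1.
Check for roots in ℤ_5: f(0) = 1; f(1) = 2; f(2) = 4; f(3) = 1; f(4) = 1.
No roots, so no linear factors.
Degree-2 irreducible divisors: test the 10 monic irreducibles of degree 2 over GF(5).
None of them divide f (all give nonzero remainder).
No irreducible factor of degree ≤ 2 exists, so f is irreducible over GF(5).

Yes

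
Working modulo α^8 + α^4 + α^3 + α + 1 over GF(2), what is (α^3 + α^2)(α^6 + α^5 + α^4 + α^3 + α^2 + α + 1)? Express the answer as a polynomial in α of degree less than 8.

α^5 + α^4 + α

Multiply in GF(2)[α]: (α^3 + α^2)·(α^6 + α^5 + α^4 + α^3 + α^2 + α + 1) = α^9 + α^2.
Reduce using α^8 ≡ α^4 + α^3 + α + 1 (mod α^8 + α^4 + α^3 + α + 1).
Reduced: α^5 + α^4 + α.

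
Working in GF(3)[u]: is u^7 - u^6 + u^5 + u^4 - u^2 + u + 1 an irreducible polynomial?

No

Write h(u) = u^7 - u^6 + u^5 + u^4 - u^2 + u + 1.
Check for roots in GF(3): h(0) = 1; h(1) = 0 → root; h(2) = 0 → root.
h(1) = 0, so (u − 1) divides h(u); h is reducible.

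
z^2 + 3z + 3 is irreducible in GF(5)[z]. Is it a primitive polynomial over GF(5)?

Yes

Write f(z) = z^2 + 3z + 3.
|GF(5^2)^×| = 5^2 − 1 = 24. Prime factorization: 24 = 2^3·3.
f is primitive ⇔ z has order 24 in GF(5)[z]/(f), i.e. z^(24/q) ≠ 1 for each prime q | 24.
z^(12) mod f = 4.
z^(8) mod f = z + 1.
None equal 1, so z has full order 24; f is primitive.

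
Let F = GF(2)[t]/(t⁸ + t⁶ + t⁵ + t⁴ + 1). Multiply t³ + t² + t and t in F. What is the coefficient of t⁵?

Multiply in GF(2)[t]: (t³ + t² + t)·(t) = t⁴ + t³ + t².
Reduced: t⁴ + t³ + t².

0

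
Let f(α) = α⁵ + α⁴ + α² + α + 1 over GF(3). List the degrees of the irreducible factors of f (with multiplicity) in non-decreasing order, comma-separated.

5

Roots in GF(3): f(0) = 1; f(1) = 2; f(2) = 1.
Complete factorization: f(α) = (α⁵ + α⁴ + α² + α + 1).
Factor degrees with multiplicity: 5 = 5.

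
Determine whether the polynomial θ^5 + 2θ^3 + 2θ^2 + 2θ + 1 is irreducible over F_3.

Write f(θ) = θ^5 + 2θ^3 + 2θ^2 + 2θ + 1.
Check for roots in F_3: f(0) = 1; f(1) = 2; f(2) = 1.
No roots, so no linear factors.
Monic irreducibles of degree 2 over GF(3): θ^2 + 1, θ^2 + θ + 2, θ^2 + 2θ + 2.
None of them divide f (all give nonzero remainder).
No irreducible factor of degree ≤ 2 exists, so f is irreducible over GF(3).

Yes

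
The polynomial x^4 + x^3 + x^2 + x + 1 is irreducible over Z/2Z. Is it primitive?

Write f(x) = x^4 + x^3 + x^2 + x + 1.
|GF(2^4)^×| = 2^4 − 1 = 15. Prime factorization: 15 = 3·5.
f is primitive ⇔ x has order 15 in GF(2)[x]/(f), i.e. x^(15/q) ≠ 1 for each prime q | 15.
x^(5) mod f = 1
x^(3) mod f = x^3.
Since x^(5) = 1, the order of x divides 5 < 15; not primitive.

No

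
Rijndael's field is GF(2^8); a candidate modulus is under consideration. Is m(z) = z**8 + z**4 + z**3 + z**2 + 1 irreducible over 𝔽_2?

Check for roots in 𝔽_2: m(0) = 1; m(1) = 1.
No roots, so no linear factors.
Monic irreducibles of degree 2 over GF(2): z**2 + z + 1.
None of them divide m (all give nonzero remainder).
Monic irreducibles of degree 3 over GF(2): z**3 + z + 1, z**3 + z**2 + 1.
None of them divide m (all give nonzero remainder).
Monic irreducibles of degree 4 over GF(2): z**4 + z + 1, z**4 + z**3 + 1, z**4 + z**3 + z**2 + z + 1.
None of them divide m (all give nonzero remainder).
No irreducible factor of degree ≤ 4 exists, so m is irreducible over GF(2).

Yes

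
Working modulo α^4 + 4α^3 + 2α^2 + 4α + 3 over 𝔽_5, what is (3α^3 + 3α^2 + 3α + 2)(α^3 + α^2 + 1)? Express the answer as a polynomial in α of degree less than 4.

Multiply in 𝔽_5[α]: (3α^3 + 3α^2 + 3α + 2)·(α^3 + α^2 + 1) = 3α^6 + α^5 + α^4 + 3α^3 + 3α + 2.
Reduce using α^4 ≡ α^3 + 3α^2 + α + 2 (mod α^4 + 4α^3 + 2α^2 + 4α + 3).
Reduced: 2α^3 + 2α^2.

2α^3 + 2α^2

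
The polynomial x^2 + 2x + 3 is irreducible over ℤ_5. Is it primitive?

Write f(x) = x^2 + 2x + 3.
|GF(5^2)^×| = 5^2 − 1 = 24. Prime factorization: 24 = 2^3·3.
f is primitive ⇔ x has order 24 in GF(5)[x]/(f), i.e. x^(24/q) ≠ 1 for each prime q | 24.
x^(12) mod f = 4.
x^(8) mod f = 4x + 1.
None equal 1, so x has full order 24; f is primitive.

Yes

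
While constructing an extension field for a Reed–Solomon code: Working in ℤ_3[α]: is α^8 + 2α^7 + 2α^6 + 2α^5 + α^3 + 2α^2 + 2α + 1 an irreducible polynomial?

Yes

Write m(α) = α^8 + 2α^7 + 2α^6 + 2α^5 + α^3 + 2α^2 + 2α + 1.
Check for roots in ℤ_3: m(0) = 1; m(1) = 1; m(2) = 2.
No roots, so no linear factors.
Monic irreducibles of degree 2 over GF(3): α^2 + 1, α^2 + α + 2, α^2 + 2α + 2.
None of them divide m (all give nonzero remainder).
Degree-3 irreducible divisors: test the 8 monic irreducibles of degree 3 over GF(3).
None of them divide m (all give nonzero remainder).
Degree-4 irreducible divisors: test the 18 monic irreducibles of degree 4 over GF(3).
None of them divide m (all give nonzero remainder).
No irreducible factor of degree ≤ 4 exists, so m is irreducible over GF(3).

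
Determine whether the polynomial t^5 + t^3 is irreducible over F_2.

Write g(t) = t^5 + t^3.
Check for roots in F_2: g(0) = 0 → root; g(1) = 0 → root.
g(0) = 0, so (t) divides g(t); g is reducible.

No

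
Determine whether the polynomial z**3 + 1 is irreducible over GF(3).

No

Write m(z) = z**3 + 1.
Check for roots in GF(3): m(0) = 1; m(1) = 2; m(2) = 0 → root.
m(2) = 0, so (z − 2) divides m(z); m is reducible.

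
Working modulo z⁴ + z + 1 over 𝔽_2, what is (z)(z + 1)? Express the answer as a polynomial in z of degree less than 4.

Multiply in 𝔽_2[z]: (z)·(z + 1) = z² + z.
Reduced: z² + z.

z^2 + z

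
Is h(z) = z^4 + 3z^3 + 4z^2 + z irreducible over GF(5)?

No

Check for roots in GF(5): h(0) = 0 → root; h(1) = 4; h(2) = 3; h(3) = 1; h(4) = 1.
h(0) = 0, so (z) divides h(z); h is reducible.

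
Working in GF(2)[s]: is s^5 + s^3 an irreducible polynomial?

No

Write g(s) = s^5 + s^3.
Check for roots in GF(2): g(0) = 0 → root; g(1) = 0 → root.
g(0) = 0, so (s) divides g(s); g is reducible.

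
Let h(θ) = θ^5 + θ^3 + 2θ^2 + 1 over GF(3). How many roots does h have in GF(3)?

0

Evaluate at each of the 3 elements of GF(3):
h(0) = 1; h(1) = 2; h(2) = 1.
No element is a root.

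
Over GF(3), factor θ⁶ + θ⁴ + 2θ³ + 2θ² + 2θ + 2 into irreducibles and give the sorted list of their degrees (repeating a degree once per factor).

2, 4

Write g(θ) = θ⁶ + θ⁴ + 2θ³ + 2θ² + 2θ + 2.
Roots in GF(3): g(0) = 2; g(1) = 1; g(2) = 2.
Complete factorization: g(θ) = (θ² + 1)·(θ⁴ + 2θ + 2).
Factor degrees with multiplicity: 2 + 4 = 6.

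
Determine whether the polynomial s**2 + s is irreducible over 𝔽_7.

No

Write f(s) = s**2 + s.
Check for roots in 𝔽_7: f(0) = 0 → root; f(1) = 2; f(2) = 6; f(3) = 5; f(4) = 6; f(5) = 2; f(6) = 0 → root.
f(0) = 0, so (s) divides f(s); f is reducible.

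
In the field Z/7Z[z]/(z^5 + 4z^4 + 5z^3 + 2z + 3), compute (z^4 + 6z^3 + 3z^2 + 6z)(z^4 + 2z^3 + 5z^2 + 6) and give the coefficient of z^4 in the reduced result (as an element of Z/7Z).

Multiply in Z/7Z[z]: (z^4 + 6z^3 + 3z^2 + 6z)·(z^4 + 2z^3 + 5z^2 + 6) = z^8 + z^7 + 6z^6 + 5z^4 + 3z^3 + 4z^2 + z.
Reduce using z^5 ≡ 3z^4 + 2z^3 + 5z + 4 (mod z^5 + 4z^4 + 5z^3 + 2z + 3).
Reduced: 2z^4 + 2z^3 + z^2 + z + 6.

2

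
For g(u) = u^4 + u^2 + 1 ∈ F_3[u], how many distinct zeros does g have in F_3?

2

Evaluate at each of the 3 elements of F_3:
g(0) = 1; g(1) = 0 → root; g(2) = 0 → root.
Roots: {1, 2}.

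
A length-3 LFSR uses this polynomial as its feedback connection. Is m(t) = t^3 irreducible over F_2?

No

Check for roots in F_2: m(0) = 0 → root; m(1) = 1.
m(0) = 0, so (t) divides m(t); m is reducible.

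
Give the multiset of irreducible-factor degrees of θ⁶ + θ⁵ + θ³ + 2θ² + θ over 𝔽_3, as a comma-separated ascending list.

1, 1, 1, 3

Write g(θ) = θ⁶ + θ⁵ + θ³ + 2θ² + θ.
Roots in 𝔽_3: g(0) = 0 → root; g(1) = 0 → root; g(2) = 0 → root.
Linear factors from roots: (θ), (θ + 2), (θ + 1).
Complete factorization: g(θ) = (θ)·(θ + 1)·(θ + 2)·(θ³ + θ² + θ + 2).
Factor degrees with multiplicity: 1 + 1 + 1 + 3 = 6.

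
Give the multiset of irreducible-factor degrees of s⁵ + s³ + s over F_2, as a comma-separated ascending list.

1, 2, 2

Write g(s) = s⁵ + s³ + s.
Roots in F_2: g(0) = 0 → root; g(1) = 1.
Linear factors from roots: (s).
Complete factorization: g(s) = (s)·(s² + s + 1)^2.
Factor degrees with multiplicity: 1 + 2 + 2 = 5.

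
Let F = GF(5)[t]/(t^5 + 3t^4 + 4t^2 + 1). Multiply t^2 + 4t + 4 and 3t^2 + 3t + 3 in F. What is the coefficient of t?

4

Multiply in GF(5)[t]: (t^2 + 4t + 4)·(3t^2 + 3t + 3) = 3t^4 + 2t^2 + 4t + 2.
Reduced: 3t^4 + 2t^2 + 4t + 2.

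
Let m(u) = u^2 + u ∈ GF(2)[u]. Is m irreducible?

No

Check for roots in GF(2): m(0) = 0 → root; m(1) = 0 → root.
m(0) = 0, so (u) divides m(u); m is reducible.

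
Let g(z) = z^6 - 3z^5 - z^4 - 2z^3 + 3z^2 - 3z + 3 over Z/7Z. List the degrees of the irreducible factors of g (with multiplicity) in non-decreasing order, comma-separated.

Linear factors from roots: (z + 3), (z + 1).
Complete factorization: g(z) = (z + 1)·(z + 3)·(z^2 + 3z - 1)·(z^2 - 3z - 1).
Factor degrees with multiplicity: 1 + 1 + 2 + 2 = 6.

1, 1, 2, 2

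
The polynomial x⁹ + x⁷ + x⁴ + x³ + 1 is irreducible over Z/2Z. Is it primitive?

No

Write f(x) = x⁹ + x⁷ + x⁴ + x³ + 1.
|GF(2^9)^×| = 2^9 − 1 = 511. Prime factorization: 511 = 7·73.
f is primitive ⇔ x has order 511 in GF(2)[x]/(f), i.e. x^(511/q) ≠ 1 for each prime q | 511.
x^(73) mod f = 1
x^(7) mod f = x⁷.
Since x^(73) = 1, the order of x divides 73 < 511; not primitive.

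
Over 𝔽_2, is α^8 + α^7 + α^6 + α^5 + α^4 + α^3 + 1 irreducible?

Yes

Write h(α) = α^8 + α^7 + α^6 + α^5 + α^4 + α^3 + 1.
Check for roots in 𝔽_2: h(0) = 1; h(1) = 1.
No roots, so no linear factors.
Monic irreducibles of degree 2 over GF(2): α^2 + α + 1.
None of them divide h (all give nonzero remainder).
Monic irreducibles of degree 3 over GF(2): α^3 + α + 1, α^3 + α^2 + 1.
None of them divide h (all give nonzero remainder).
Monic irreducibles of degree 4 over GF(2): α^4 + α + 1, α^4 + α^3 + 1, α^4 + α^3 + α^2 + α + 1.
None of them divide h (all give nonzero remainder).
No irreducible factor of degree ≤ 4 exists, so h is irreducible over GF(2).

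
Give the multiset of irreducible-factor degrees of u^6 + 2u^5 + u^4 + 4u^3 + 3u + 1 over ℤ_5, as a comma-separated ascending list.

Write h(u) = u^6 + 2u^5 + u^4 + 4u^3 + 3u + 1.
Roots in ℤ_5: h(0) = 1; h(1) = 2; h(2) = 3; h(3) = 4; h(4) = 4.
Complete factorization: h(u) = (u^2 + 4u + 1)·(u^4 + 3u^3 + 3u^2 + 4u + 1).
Factor degrees with multiplicity: 2 + 4 = 6.

2, 4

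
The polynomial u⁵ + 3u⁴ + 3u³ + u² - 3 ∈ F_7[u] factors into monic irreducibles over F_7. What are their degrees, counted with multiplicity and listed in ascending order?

Write h(u) = u⁵ + 3u⁴ + 3u³ + u² - 3.
Linear factors from roots: (u - 2), (u + 2).
Complete factorization: h(u) = (u + 2)·(u - 2)·(u³ + 3u² - 1).
Factor degrees with multiplicity: 1 + 1 + 3 = 5.

1, 1, 3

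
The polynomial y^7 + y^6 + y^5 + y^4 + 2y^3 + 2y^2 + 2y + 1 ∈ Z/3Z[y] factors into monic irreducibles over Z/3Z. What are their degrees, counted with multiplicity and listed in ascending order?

7

Write f(y) = y^7 + y^6 + y^5 + y^4 + 2y^3 + 2y^2 + 2y + 1.
Roots in Z/3Z: f(0) = 1; f(1) = 2; f(2) = 2.
Complete factorization: f(y) = (y^7 + y^6 + y^5 + y^4 + 2y^3 + 2y^2 + 2y + 1).
Factor degrees with multiplicity: 7 = 7.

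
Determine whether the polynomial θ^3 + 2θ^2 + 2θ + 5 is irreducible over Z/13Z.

Write P(θ) = θ^3 + 2θ^2 + 2θ + 5.
Check each element of Z/13Z for a root: P(0)=5, P(1)=10, P(2)=12, P(3)=4, P(4)=5, P(5)=8, P(6)=6, P(7)=5, P(8)=11, P(9)=4, P(10)=3, P(11)=1, P(12)=4.
No roots. A degree-3 polynomial over a field with no linear factor is irreducible.

Yes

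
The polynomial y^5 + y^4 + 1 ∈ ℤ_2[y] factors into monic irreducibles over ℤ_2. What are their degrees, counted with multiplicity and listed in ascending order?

Write h(y) = y^5 + y^4 + 1.
Roots in ℤ_2: h(0) = 1; h(1) = 1.
Complete factorization: h(y) = (y^2 + y + 1)·(y^3 + y + 1).
Factor degrees with multiplicity: 2 + 3 = 5.

2, 3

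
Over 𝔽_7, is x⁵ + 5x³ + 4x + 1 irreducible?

Yes

Write g(x) = x⁵ + 5x³ + 4x + 1.
Check for roots in 𝔽_7: g(0) = 1; g(1) = 4; g(2) = 4; g(3) = 6; g(4) = 3; g(5) = 5; g(6) = 5.
No roots, so no linear factors.
Degree-2 irreducible divisors: test the 21 monic irreducibles of degree 2 over GF(7).
None of them divide g (all give nonzero remainder).
No irreducible factor of degree ≤ 2 exists, so g is irreducible over GF(7).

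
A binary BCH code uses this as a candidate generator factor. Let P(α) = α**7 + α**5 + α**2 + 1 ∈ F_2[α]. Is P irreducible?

No

Check for roots in F_2: P(0) = 1; P(1) = 0 → root.
P(1) = 0, so (α − 1) divides P(α); P is reducible.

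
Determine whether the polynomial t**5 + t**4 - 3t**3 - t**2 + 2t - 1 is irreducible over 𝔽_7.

Write h(t) = t**5 + t**4 - 3t**3 - t**2 + 2t - 1.
Check for roots in 𝔽_7: h(0) = 6; h(1) = 6; h(2) = 2; h(3) = 1; h(4) = 1; h(5) = 6; h(6) = 6.
No roots, so no linear factors.
Degree-2 irreducible divisors: test the 21 monic irreducibles of degree 2 over GF(7).
None of them divide h (all give nonzero remainder).
No irreducible factor of degree ≤ 2 exists, so h is irreducible over GF(7).

Yes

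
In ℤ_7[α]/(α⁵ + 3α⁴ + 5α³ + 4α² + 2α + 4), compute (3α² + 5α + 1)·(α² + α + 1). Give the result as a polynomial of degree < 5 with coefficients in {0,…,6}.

3α^4 + α^3 + 2α^2 + 6α + 1

Multiply in ℤ_7[α]: (3α² + 5α + 1)·(α² + α + 1) = 3α⁴ + α³ + 2α² + 6α + 1.
Reduced: 3α⁴ + α³ + 2α² + 6α + 1.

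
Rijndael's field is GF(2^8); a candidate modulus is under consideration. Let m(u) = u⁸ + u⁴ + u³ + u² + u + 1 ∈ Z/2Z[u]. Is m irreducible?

No

Check for roots in Z/2Z: m(0) = 1; m(1) = 0 → root.
m(1) = 0, so (u − 1) divides m(u); m is reducible.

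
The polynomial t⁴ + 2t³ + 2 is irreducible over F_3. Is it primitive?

Yes

Write f(t) = t⁴ + 2t³ + 2.
|GF(3^4)^×| = 3^4 − 1 = 80. Prime factorization: 80 = 2^4·5.
f is primitive ⇔ t has order 80 in GF(3)[t]/(f), i.e. t^(80/q) ≠ 1 for each prime q | 80.
t^(40) mod f = 2.
t^(16) mod f = 2t² + t + 2.
None equal 1, so t has full order 80; f is primitive.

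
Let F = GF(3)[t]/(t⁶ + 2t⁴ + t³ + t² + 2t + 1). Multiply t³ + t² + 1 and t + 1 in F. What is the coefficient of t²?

1

Multiply in GF(3)[t]: (t³ + t² + 1)·(t + 1) = t⁴ + 2t³ + t² + t + 1.
Reduced: t⁴ + 2t³ + t² + t + 1.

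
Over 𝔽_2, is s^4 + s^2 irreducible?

No

Write f(s) = s^4 + s^2.
Check for roots in 𝔽_2: f(0) = 0 → root; f(1) = 0 → root.
f(0) = 0, so (s) divides f(s); f is reducible.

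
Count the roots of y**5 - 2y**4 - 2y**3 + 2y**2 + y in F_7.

Write f(y) = y**5 - 2y**4 - 2y**3 + 2y**2 + y.
Evaluate at each of the 7 elements of F_7:
f(0) = 0 → root; f(1) = 0 → root; f(2) = 1; f(3) = 6; f(4) = 0 → root; f(5) = 0 → root; f(6) = 0 → root.
Roots: {0, 1, 4, 5, 6}.

5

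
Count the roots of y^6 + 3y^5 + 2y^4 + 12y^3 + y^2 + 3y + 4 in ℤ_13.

2

Write f(y) = y^6 + 3y^5 + 2y^4 + 12y^3 + y^2 + 3y + 4.
Evaluate at each of the 13 elements of ℤ_13:
f(0) = 4; f(1) = 0 → root; f(2) = 3; f(3) = 3; f(4) = 4; f(5) = 0 → root; f(6) = 8; f(7) = 2; f(8) = 8; f(9) = 9; f(10) = 11; f(11) = 10; f(12) = 3.
Roots: {1, 5}.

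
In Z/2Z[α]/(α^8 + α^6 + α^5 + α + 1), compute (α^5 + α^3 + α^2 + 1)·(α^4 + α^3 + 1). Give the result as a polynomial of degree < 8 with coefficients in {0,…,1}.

α^5 + α^4

Multiply in Z/2Z[α]: (α^5 + α^3 + α^2 + 1)·(α^4 + α^3 + 1) = α^9 + α^8 + α^7 + α^4 + α^2 + 1.
Reduce using α^8 ≡ α^6 + α^5 + α + 1 (mod α^8 + α^6 + α^5 + α + 1).
Reduced: α^5 + α^4.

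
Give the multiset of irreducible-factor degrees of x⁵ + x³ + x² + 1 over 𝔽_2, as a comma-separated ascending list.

1, 1, 1, 2

Write g(x) = x⁵ + x³ + x² + 1.
Roots in 𝔽_2: g(0) = 1; g(1) = 0 → root.
Linear factors from roots: (x + 1).
Complete factorization: g(x) = (x + 1)^3·(x² + x + 1).
Factor degrees with multiplicity: 1 + 1 + 1 + 2 = 5.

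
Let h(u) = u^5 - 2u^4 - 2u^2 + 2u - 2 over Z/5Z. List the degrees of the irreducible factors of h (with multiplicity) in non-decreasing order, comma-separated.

Roots in Z/5Z: h(0) = 3; h(1) = 2; h(2) = 4; h(3) = 2; h(4) = 1.
Complete factorization: h(u) = (u^5 - 2u^4 - 2u^2 + 2u - 2).
Factor degrees with multiplicity: 5 = 5.

5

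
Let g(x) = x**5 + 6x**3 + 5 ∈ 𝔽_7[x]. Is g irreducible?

Yes

Check for roots in 𝔽_7: g(0) = 5; g(1) = 5; g(2) = 1; g(3) = 4; g(4) = 6; g(5) = 2; g(6) = 5.
No roots, so no linear factors.
Degree-2 irreducible divisors: test the 21 monic irreducibles of degree 2 over GF(7).
None of them divide g (all give nonzero remainder).
No irreducible factor of degree ≤ 2 exists, so g is irreducible over GF(7).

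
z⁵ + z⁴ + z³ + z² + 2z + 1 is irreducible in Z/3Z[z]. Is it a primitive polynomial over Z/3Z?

Yes

Write f(z) = z⁵ + z⁴ + z³ + z² + 2z + 1.
|GF(3^5)^×| = 3^5 − 1 = 242. Prime factorization: 242 = 2·11^2.
f is primitive ⇔ z has order 242 in GF(3)[z]/(f), i.e. z^(242/q) ≠ 1 for each prime q | 242.
z^(121) mod f = 2.
z^(22) mod f = z⁴ + z² + z + 2.
None equal 1, so z has full order 242; f is primitive.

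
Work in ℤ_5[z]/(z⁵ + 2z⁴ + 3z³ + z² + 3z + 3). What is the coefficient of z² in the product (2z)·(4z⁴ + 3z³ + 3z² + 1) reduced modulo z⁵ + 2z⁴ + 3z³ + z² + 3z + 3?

Multiply in ℤ_5[z]: (2z)·(4z⁴ + 3z³ + 3z² + 1) = 3z⁵ + z⁴ + z³ + 2z.
Reduce using z⁵ ≡ 3z⁴ + 2z³ + 4z² + 2z + 2 (mod z⁵ + 2z⁴ + 3z³ + z² + 3z + 3).
Reduced: 2z³ + 2z² + 3z + 1.

2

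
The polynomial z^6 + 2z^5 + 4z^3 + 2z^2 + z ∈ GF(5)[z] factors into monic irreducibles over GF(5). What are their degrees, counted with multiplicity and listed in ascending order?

Write g(z) = z^6 + 2z^5 + 4z^3 + 2z^2 + z.
Roots in GF(5): g(0) = 0 → root; g(1) = 0 → root; g(2) = 0 → root; g(3) = 4; g(4) = 1.
Linear factors from roots: (z), (z + 4), (z + 3).
Complete factorization: g(z) = (z)·(z + 3)·(z + 4)·(z^3 + 3z + 3).
Factor degrees with multiplicity: 1 + 1 + 1 + 3 = 6.

1, 1, 1, 3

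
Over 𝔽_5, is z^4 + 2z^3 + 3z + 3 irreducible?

Write P(z) = z^4 + 2z^3 + 3z + 3.
Check for roots in 𝔽_5: P(0) = 3; P(1) = 4; P(2) = 1; P(3) = 2; P(4) = 4.
No roots, so no linear factors.
Degree-2 irreducible divisors: test the 10 monic irreducibles of degree 2 over GF(5).
None of them divide P (all give nonzero remainder).
No irreducible factor of degree ≤ 2 exists, so P is irreducible over GF(5).

Yes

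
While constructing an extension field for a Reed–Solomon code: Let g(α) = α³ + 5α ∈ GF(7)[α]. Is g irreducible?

No

Check for roots in GF(7): g(0) = 0 → root; g(1) = 6; g(2) = 4; g(3) = 0 → root; g(4) = 0 → root; g(5) = 3; g(6) = 1.
g(0) = 0, so (α) divides g(α); g is reducible.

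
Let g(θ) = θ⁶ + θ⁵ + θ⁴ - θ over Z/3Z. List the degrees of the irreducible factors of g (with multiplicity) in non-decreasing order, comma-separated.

Roots in Z/3Z: g(0) = 0 → root; g(1) = 2; g(2) = 2.
Linear factors from roots: (θ).
Complete factorization: g(θ) = (θ)·(θ² + 1)·(θ³ + θ² - 1).
Factor degrees with multiplicity: 1 + 2 + 3 = 6.

1, 2, 3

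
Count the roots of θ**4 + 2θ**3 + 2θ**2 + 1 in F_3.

Write P(θ) = θ**4 + 2θ**3 + 2θ**2 + 1.
Evaluate at each of the 3 elements of F_3:
P(0) = 1; P(1) = 0 → root; P(2) = 2.
Roots: {1}.

1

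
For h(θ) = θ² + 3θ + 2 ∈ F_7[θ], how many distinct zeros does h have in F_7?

Evaluate at each of the 7 elements of F_7:
h(0) = 2; h(1) = 6; h(2) = 5; h(3) = 6; h(4) = 2; h(5) = 0 → root; h(6) = 0 → root.
Roots: {5, 6}.

2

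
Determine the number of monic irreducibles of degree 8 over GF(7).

By the necklace-counting formula, N_7(8) = (1/8) Σ_{d|8} μ(8/d)·7^d.
Divisors of 8: 1, 2, 4, 8; μ(8/d) for each: 0, 0, -1, 1.
Σ = − 7^4 + 7^8 = 5762400.
N = 5762400/8 = 720300.

720300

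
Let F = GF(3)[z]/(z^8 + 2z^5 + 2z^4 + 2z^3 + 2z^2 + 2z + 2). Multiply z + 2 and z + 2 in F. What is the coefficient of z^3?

Multiply in GF(3)[z]: (z + 2)·(z + 2) = z^2 + z + 1.
Reduced: z^2 + z + 1.

0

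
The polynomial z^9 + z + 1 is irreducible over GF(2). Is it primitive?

No

Write f(z) = z^9 + z + 1.
|GF(2^9)^×| = 2^9 − 1 = 511. Prime factorization: 511 = 7·73.
f is primitive ⇔ z has order 511 in GF(2)[z]/(f), i.e. z^(511/q) ≠ 1 for each prime q | 511.
z^(73) mod f = 1
z^(7) mod f = z^7.
Since z^(73) = 1, the order of z divides 73 < 511; not primitive.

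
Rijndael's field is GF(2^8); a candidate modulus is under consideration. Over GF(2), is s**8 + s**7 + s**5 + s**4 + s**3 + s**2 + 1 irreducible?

Yes

Write P(s) = s**8 + s**7 + s**5 + s**4 + s**3 + s**2 + 1.
Check for roots in GF(2): P(0) = 1; P(1) = 1.
No roots, so no linear factors.
Monic irreducibles of degree 2 over GF(2): s**2 + s + 1.
None of them divide P (all give nonzero remainder).
Monic irreducibles of degree 3 over GF(2): s**3 + s + 1, s**3 + s**2 + 1.
None of them divide P (all give nonzero remainder).
Monic irreducibles of degree 4 over GF(2): s**4 + s + 1, s**4 + s**3 + 1, s**4 + s**3 + s**2 + s + 1.
None of them divide P (all give nonzero remainder).
No irreducible factor of degree ≤ 4 exists, so P is irreducible over GF(2).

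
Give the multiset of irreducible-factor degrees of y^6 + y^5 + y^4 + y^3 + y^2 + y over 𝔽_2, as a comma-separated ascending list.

1, 1, 2, 2

Write f(y) = y^6 + y^5 + y^4 + y^3 + y^2 + y.
Roots in 𝔽_2: f(0) = 0 → root; f(1) = 0 → root.
Linear factors from roots: (y), (y + 1).
Complete factorization: f(y) = (y)·(y + 1)·(y^2 + y + 1)^2.
Factor degrees with multiplicity: 1 + 1 + 2 + 2 = 6.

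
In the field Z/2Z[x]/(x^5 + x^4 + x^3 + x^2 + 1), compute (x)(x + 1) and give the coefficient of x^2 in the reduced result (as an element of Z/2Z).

Multiply in Z/2Z[x]: (x)·(x + 1) = x^2 + x.
Reduced: x^2 + x.

1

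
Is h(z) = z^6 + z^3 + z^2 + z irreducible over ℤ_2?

Check for roots in ℤ_2: h(0) = 0 → root; h(1) = 0 → root.
h(0) = 0, so (z) divides h(z); h is reducible.

No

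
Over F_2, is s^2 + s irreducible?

No

Write g(s) = s^2 + s.
Check for roots in F_2: g(0) = 0 → root; g(1) = 0 → root.
g(0) = 0, so (s) divides g(s); g is reducible.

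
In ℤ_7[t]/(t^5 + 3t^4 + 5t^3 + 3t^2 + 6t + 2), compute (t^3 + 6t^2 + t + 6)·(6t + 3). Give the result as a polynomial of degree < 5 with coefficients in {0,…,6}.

6t^4 + 4t^3 + 3t^2 + 4t + 4

Multiply in ℤ_7[t]: (t^3 + 6t^2 + t + 6)·(6t + 3) = 6t^4 + 4t^3 + 3t^2 + 4t + 4.
Reduced: 6t^4 + 4t^3 + 3t^2 + 4t + 4.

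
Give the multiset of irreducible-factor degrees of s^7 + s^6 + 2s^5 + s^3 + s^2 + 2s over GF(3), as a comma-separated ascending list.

Write h(s) = s^7 + s^6 + 2s^5 + s^3 + s^2 + 2s.
Roots in GF(3): h(0) = 0 → root; h(1) = 2; h(2) = 2.
Linear factors from roots: (s).
Complete factorization: h(s) = (s)·(s^2 + 2s + 2)·(s^2 + s + 2)^2.
Factor degrees with multiplicity: 1 + 2 + 2 + 2 = 7.

1, 2, 2, 2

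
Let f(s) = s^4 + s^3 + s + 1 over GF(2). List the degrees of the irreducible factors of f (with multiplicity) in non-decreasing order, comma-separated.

Roots in GF(2): f(0) = 1; f(1) = 0 → root.
Linear factors from roots: (s + 1).
Complete factorization: f(s) = (s + 1)^2·(s^2 + s + 1).
Factor degrees with multiplicity: 1 + 1 + 2 = 4.

1, 1, 2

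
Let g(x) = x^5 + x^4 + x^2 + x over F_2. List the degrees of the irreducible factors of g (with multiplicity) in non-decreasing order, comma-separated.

1, 1, 1, 2

Roots in F_2: g(0) = 0 → root; g(1) = 0 → root.
Linear factors from roots: (x), (x + 1).
Complete factorization: g(x) = (x)·(x + 1)^2·(x^2 + x + 1).
Factor degrees with multiplicity: 1 + 1 + 1 + 2 = 5.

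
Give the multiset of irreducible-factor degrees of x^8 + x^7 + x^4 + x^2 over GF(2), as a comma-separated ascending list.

Write g(x) = x^8 + x^7 + x^4 + x^2.
Roots in GF(2): g(0) = 0 → root; g(1) = 0 → root.
Linear factors from roots: (x), (x + 1).
Complete factorization: g(x) = (x + 1)·(x)^2·(x^2 + x + 1)·(x^3 + x^2 + 1).
Factor degrees with multiplicity: 1 + 1 + 1 + 2 + 3 = 8.

1, 1, 1, 2, 3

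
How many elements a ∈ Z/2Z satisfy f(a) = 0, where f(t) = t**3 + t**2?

2

Evaluate at each of the 2 elements of Z/2Z:
f(0) = 0 → root; f(1) = 0 → root.
Roots: {0, 1}.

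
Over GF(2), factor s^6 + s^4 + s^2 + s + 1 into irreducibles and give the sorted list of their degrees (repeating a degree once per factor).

6

Write h(s) = s^6 + s^4 + s^2 + s + 1.
Roots in GF(2): h(0) = 1; h(1) = 1.
Complete factorization: h(s) = (s^6 + s^4 + s^2 + s + 1).
Factor degrees with multiplicity: 6 = 6.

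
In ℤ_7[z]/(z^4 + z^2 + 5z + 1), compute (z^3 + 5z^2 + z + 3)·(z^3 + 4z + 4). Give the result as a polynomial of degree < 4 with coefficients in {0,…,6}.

3z^3 + z^2 + 5z + 1

Multiply in ℤ_7[z]: (z^3 + 5z^2 + z + 3)·(z^3 + 4z + 4) = z^6 + 5z^5 + 5z^4 + 6z^3 + 3z^2 + 2z + 5.
Reduce using z^4 ≡ 6z^2 + 2z + 6 (mod z^4 + z^2 + 5z + 1).
Reduced: 3z^3 + z^2 + 5z + 1.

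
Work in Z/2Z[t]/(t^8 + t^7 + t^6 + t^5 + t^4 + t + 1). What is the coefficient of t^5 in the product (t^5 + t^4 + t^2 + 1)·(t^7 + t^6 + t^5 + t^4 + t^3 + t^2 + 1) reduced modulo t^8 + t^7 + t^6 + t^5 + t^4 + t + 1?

1

Multiply in Z/2Z[t]: (t^5 + t^4 + t^2 + 1)·(t^7 + t^6 + t^5 + t^4 + t^3 + t^2 + 1) = t^12 + t^9 + t^8 + t^6 + t^5 + t^4 + t^3 + 1.
Reduce using t^8 ≡ t^7 + t^6 + t^5 + t^4 + t + 1 (mod t^8 + t^7 + t^6 + t^5 + t^4 + t + 1).
Reduced: t^5 + t^4 + t^2 + t + 1.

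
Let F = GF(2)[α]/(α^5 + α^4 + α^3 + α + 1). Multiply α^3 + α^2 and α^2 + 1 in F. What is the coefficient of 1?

1

Multiply in GF(2)[α]: (α^3 + α^2)·(α^2 + 1) = α^5 + α^4 + α^3 + α^2.
Reduce using α^5 ≡ α^4 + α^3 + α + 1 (mod α^5 + α^4 + α^3 + α + 1).
Reduced: α^2 + α + 1.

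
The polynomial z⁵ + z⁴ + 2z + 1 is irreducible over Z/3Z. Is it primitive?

Write f(z) = z⁵ + z⁴ + 2z + 1.
|GF(3^5)^×| = 3^5 − 1 = 242. Prime factorization: 242 = 2·11^2.
f is primitive ⇔ z has order 242 in GF(3)[z]/(f), i.e. z^(242/q) ≠ 1 for each prime q | 242.
z^(121) mod f = 2.
z^(22) mod f = z³ + 2.
None equal 1, so z has full order 242; f is primitive.

Yes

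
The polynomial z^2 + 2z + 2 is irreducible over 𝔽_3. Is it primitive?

Write f(z) = z^2 + 2z + 2.
|GF(3^2)^×| = 3^2 − 1 = 8. Prime factorization: 8 = 2^3.
f is primitive ⇔ z has order 8 in GF(3)[z]/(f), i.e. z^(8/q) ≠ 1 for each prime q | 8.
z^(4) mod f = 2.
None equal 1, so z has full order 8; f is primitive.

Yes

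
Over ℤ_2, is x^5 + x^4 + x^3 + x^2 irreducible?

Write h(x) = x^5 + x^4 + x^3 + x^2.
Check for roots in ℤ_2: h(0) = 0 → root; h(1) = 0 → root.
h(0) = 0, so (x) divides h(x); h is reducible.

No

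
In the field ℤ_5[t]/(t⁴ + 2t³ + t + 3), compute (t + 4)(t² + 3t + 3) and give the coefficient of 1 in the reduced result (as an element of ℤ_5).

2

Multiply in ℤ_5[t]: (t + 4)·(t² + 3t + 3) = t³ + 2t² + 2.
Reduced: t³ + 2t² + 2.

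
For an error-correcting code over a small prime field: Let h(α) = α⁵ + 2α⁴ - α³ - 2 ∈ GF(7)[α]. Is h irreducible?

No

Check for roots in GF(7): h(0) = 5; h(1) = 0 → root; h(2) = 5; h(3) = 5; h(4) = 0 → root; h(5) = 6; h(6) = 0 → root.
h(1) = 0, so (α − 1) divides h(α); h is reducible.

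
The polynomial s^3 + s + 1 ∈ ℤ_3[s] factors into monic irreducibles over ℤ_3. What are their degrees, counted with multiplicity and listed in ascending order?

1, 2

Write h(s) = s^3 + s + 1.
Roots in ℤ_3: h(0) = 1; h(1) = 0 → root; h(2) = 2.
Linear factors from roots: (s - 1).
Complete factorization: h(s) = (s - 1)·(s^2 + s - 1).
Factor degrees with multiplicity: 1 + 2 = 3.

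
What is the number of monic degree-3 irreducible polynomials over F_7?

Gauss's count: N_{7}(3) = (1/3) Σ_{d|3} μ(3/d)·7^d.
Divisors of 3: 1, 3; μ(3/d) for each: -1, 1.
Σ = − 7^1 + 7^3 = 336.
N = 336/3 = 112.

112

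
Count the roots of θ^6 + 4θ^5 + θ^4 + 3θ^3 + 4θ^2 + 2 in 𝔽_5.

Write h(θ) = θ^6 + 4θ^5 + θ^4 + 3θ^3 + 4θ^2 + 2.
Evaluate at each of the 5 elements of 𝔽_5:
h(0) = 2; h(1) = 0 → root; h(2) = 0 → root; h(3) = 1; h(4) = 1.
Roots: {1, 2}.

2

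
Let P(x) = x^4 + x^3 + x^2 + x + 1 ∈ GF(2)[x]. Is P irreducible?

Check for roots in GF(2): P(0) = 1; P(1) = 1.
No roots, so no linear factors.
Monic irreducibles of degree 2 over GF(2): x^2 + x + 1.
None of them divide P (all give nonzero remainder).
No irreducible factor of degree ≤ 2 exists, so P is irreducible over GF(2).

Yes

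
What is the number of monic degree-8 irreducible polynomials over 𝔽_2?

The number of monic irreducibles of degree 8 over GF(2) is (1/8)·Σ_{d∣8} μ(8/d) 2^d.
Divisors of 8: 1, 2, 4, 8; μ(8/d) for each: 0, 0, -1, 1.
Σ = − 2^4 + 2^8 = 240.
N = 240/8 = 30.

30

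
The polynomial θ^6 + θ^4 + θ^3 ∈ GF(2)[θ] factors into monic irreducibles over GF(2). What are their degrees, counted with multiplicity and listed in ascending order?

1, 1, 1, 3

Write g(θ) = θ^6 + θ^4 + θ^3.
Roots in GF(2): g(0) = 0 → root; g(1) = 1.
Linear factors from roots: (θ).
Complete factorization: g(θ) = (θ)^3·(θ^3 + θ + 1).
Factor degrees with multiplicity: 1 + 1 + 1 + 3 = 6.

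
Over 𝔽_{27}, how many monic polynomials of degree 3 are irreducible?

6552

x^(27^3) − x is the product of all monic irreducibles of degree dividing 3; Möbius inversion gives N = (1/3) Σ μ(3/d)·27^d.
Divisors of 3: 1, 3; μ(3/d) for each: -1, 1.
Σ = − 27^1 + 27^3 = 19656.
N = 19656/3 = 6552.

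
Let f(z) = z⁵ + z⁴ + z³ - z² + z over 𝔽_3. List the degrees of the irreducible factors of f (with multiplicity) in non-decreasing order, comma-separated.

1, 1, 1, 2

Roots in 𝔽_3: f(0) = 0 → root; f(1) = 0 → root; f(2) = 0 → root.
Linear factors from roots: (z), (z - 1), (z + 1).
Complete factorization: f(z) = (z)·(z + 1)·(z - 1)·(z² + z - 1).
Factor degrees with multiplicity: 1 + 1 + 1 + 2 = 5.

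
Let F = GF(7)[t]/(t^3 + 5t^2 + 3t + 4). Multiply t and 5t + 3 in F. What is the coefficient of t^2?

5

Multiply in GF(7)[t]: (t)·(5t + 3) = 5t^2 + 3t.
Reduced: 5t^2 + 3t.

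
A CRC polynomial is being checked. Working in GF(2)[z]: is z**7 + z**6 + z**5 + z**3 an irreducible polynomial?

Write m(z) = z**7 + z**6 + z**5 + z**3.
Check for roots in GF(2): m(0) = 0 → root; m(1) = 0 → root.
m(0) = 0, so (z) divides m(z); m is reducible.

No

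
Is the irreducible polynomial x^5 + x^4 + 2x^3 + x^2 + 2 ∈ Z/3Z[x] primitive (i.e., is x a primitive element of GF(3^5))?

Write f(x) = x^5 + x^4 + 2x^3 + x^2 + 2.
|GF(3^5)^×| = 3^5 − 1 = 242. Prime factorization: 242 = 2·11^2.
f is primitive ⇔ x has order 242 in GF(3)[x]/(f), i.e. x^(242/q) ≠ 1 for each prime q | 242.
x^(121) mod f = 1
x^(22) mod f = 1
Since x^(121) = 1, the order of x divides 121 < 242; not primitive.

No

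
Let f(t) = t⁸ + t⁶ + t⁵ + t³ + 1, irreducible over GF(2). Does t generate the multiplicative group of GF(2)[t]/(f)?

Yes

|GF(2^8)^×| = 2^8 − 1 = 255. Prime factorization: 255 = 3·5·17.
f is primitive ⇔ t has order 255 in GF(2)[t]/(f), i.e. t^(255/q) ≠ 1 for each prime q | 255.
t^(85) mod f = t⁶ + t⁵ + t⁴ + t³ + t² + t + 1.
t^(51) mod f = t⁶ + t⁵ + t⁴ + t³.
t^(15) mod f = t⁷ + t⁵ + t⁴ + t² + 1.
None equal 1, so t has full order 255; f is primitive.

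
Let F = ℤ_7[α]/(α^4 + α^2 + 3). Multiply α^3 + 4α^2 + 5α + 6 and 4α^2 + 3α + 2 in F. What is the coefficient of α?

2

Multiply in ℤ_7[α]: (α^3 + 4α^2 + 5α + 6)·(4α^2 + 3α + 2) = 4α^5 + 5α^4 + 6α^3 + 5α^2 + 5.
Reduce using α^4 ≡ 6α^2 + 4 (mod α^4 + α^2 + 3).
Reduced: 2α^3 + 2α + 4.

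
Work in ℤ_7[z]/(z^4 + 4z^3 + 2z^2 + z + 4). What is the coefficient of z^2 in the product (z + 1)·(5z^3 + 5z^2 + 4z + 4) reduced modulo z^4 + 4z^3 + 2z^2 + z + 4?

Multiply in ℤ_7[z]: (z + 1)·(5z^3 + 5z^2 + 4z + 4) = 5z^4 + 3z^3 + 2z^2 + z + 4.
Reduce using z^4 ≡ 3z^3 + 5z^2 + 6z + 3 (mod z^4 + 4z^3 + 2z^2 + z + 4).
Reduced: 4z^3 + 6z^2 + 3z + 5.

6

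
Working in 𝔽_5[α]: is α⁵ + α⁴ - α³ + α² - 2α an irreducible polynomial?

No

Write P(α) = α⁵ + α⁴ - α³ + α² - 2α.
Check for roots in 𝔽_5: P(0) = 0 → root; P(1) = 0 → root; P(2) = 0 → root; P(3) = 0 → root; P(4) = 4.
P(0) = 0, so (α) divides P(α); P is reducible.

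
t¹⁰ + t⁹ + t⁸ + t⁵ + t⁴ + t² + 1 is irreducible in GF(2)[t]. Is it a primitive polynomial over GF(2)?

No

Write f(t) = t¹⁰ + t⁹ + t⁸ + t⁵ + t⁴ + t² + 1.
|GF(2^10)^×| = 2^10 − 1 = 1023. Prime factorization: 1023 = 3·11·31.
f is primitive ⇔ t has order 1023 in GF(2)[t]/(f), i.e. t^(1023/q) ≠ 1 for each prime q | 1023.
t^(341) mod f = 1
t^(93) mod f = t⁸ + t⁵ + t³ + t² + t.
t^(33) mod f = t⁸ + t⁶ + t² + 1.
Since t^(341) = 1, the order of t divides 341 < 1023; not primitive.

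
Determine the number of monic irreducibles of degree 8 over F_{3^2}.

5380020

The number of monic irreducibles of degree 8 over GF(9) is (1/8)·Σ_{d∣8} μ(8/d) 9^d.
Divisors of 8: 1, 2, 4, 8; μ(8/d) for each: 0, 0, -1, 1.
Σ = − 9^4 + 9^8 = 43040160.
N = 43040160/8 = 5380020.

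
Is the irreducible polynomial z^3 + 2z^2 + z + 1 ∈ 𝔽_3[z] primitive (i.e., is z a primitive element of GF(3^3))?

Yes

Write f(z) = z^3 + 2z^2 + z + 1.
|GF(3^3)^×| = 3^3 − 1 = 26. Prime factorization: 26 = 2·13.
f is primitive ⇔ z has order 26 in GF(3)[z]/(f), i.e. z^(26/q) ≠ 1 for each prime q | 26.
z^(13) mod f = 2.
z^(2) mod f = z^2.
None equal 1, so z has full order 26; f is primitive.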